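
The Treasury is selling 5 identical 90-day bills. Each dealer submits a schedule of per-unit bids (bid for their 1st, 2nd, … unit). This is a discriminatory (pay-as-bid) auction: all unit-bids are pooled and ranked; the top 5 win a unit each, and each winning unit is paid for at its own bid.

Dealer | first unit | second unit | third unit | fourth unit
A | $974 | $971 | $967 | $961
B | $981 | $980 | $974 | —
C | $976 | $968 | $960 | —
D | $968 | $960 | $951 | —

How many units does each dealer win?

Pooled unit-bids ranked (top 5): 981 (B-1), 980 (B-2), 976 (C-1), 974 (A-1), 974 (B-3)
Next rejected bid: $971 (not a price — pay-as-bid).
Allocation: A 1, B 3, C 1.

A 1, B 3, C 1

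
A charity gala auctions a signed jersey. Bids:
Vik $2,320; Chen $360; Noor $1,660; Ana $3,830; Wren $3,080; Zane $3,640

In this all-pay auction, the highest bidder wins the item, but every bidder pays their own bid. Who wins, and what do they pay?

Rule: the highest bidder wins the item, but every bidder pays their own bid.
Sorting bids: 3,830 (Ana) > 3,640 (Zane) > 3,080 (Wren) > 2,320 (Vik) > 1,660 (Noor) > 360 (Chen)
Ana wins with the top bid; all bids are sunk regardless.

Ana pays $3,830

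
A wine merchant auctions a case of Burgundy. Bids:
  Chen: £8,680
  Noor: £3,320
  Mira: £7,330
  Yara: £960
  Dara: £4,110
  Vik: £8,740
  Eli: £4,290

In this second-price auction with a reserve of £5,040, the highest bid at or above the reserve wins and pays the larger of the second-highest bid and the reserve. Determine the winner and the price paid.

Vik pays £8,680

Bids ranked: 8,740 (Vik) > 8,680 (Chen) > 7,330 (Mira) > 4,290 (Eli) > 4,110 (Dara) > 3,320 (Noor) > …
Highest eligible bid: Vik at £8,740.
Second-highest bid £8,680 exceeds the reserve £5,040 → payment £8,680.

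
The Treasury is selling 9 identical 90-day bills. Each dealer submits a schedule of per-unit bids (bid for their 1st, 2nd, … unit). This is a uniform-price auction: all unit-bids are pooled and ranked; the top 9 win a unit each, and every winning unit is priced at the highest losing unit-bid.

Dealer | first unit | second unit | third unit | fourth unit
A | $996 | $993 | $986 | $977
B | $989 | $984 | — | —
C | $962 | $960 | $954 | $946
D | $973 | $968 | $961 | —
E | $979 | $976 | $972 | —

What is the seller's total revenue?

Total revenue: $8,748

Merging the schedules and taking the best 9: 996 (A-1), 993 (A-2), 989 (B-1), 986 (A-3), 984 (B-2), 979 (E-1), 977 (A-4), 976 (E-2), 973 (D-1)
Highest rejected unit-bid = $972.
Allocation: A 4, B 2, D 1, E 2. Every unit priced at $972.
Revenue = 9 × 972 = $8,748.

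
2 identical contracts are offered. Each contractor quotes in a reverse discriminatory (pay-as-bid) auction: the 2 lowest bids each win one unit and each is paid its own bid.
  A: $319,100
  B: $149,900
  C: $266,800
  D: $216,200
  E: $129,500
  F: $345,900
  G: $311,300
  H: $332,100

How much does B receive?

B is paid $149,900

Sorting: 129,500 (E), 149,900 (B), 216,200 (D), 266,800 (C), …
The 2 lowest are E, B.
B wins → own bid $149,900.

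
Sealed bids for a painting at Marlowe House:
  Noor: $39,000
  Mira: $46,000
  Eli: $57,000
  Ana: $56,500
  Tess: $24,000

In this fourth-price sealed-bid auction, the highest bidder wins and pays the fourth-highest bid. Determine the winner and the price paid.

Fourth-price sealed-bid auction: the highest bidder wins and pays the fourth-highest bid.
Bids in order: 57,000 (Eli) > 56,500 (Ana) > 46,000 (Mira) > 39,000 (Noor) > 24,000 (Tess)
Eli wins; payment is bid #4 in the ranking = $39,000.

Eli pays $39,000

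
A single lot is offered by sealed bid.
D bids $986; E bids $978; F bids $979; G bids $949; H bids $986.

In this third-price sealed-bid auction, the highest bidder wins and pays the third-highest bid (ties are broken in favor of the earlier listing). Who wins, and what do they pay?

D pays $979

Sorting bids: 986 (D) > 986 (H) > 979 (F) > 978 (E) > 949 (G)
D and H tie at $986; tie-break gives it to D.
D is highest; pays the third-highest bid, $979.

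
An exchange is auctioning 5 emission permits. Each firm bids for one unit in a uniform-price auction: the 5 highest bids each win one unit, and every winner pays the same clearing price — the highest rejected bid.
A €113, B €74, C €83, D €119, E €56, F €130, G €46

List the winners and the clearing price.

Sorting: 130 (F), 119 (D), 113 (A), 83 (C), 74 (B), 56 (E), 46 (G)
Winners (5 units): F, D, A, C, B.
First losing bid is E's €56, which sets the uniform price.

F, D, A, C, B; each pays €56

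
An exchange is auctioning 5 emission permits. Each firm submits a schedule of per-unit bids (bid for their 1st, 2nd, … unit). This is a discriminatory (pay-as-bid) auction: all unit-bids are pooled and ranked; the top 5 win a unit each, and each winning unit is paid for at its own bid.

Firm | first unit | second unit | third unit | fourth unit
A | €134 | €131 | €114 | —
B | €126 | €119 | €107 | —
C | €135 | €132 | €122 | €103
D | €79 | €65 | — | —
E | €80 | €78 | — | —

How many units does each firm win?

All unit-bids, highest first — top 5: 135 (C-1), 134 (A-1), 132 (C-2), 131 (A-2), 126 (B-1)
Next rejected bid: €122 (not a price — pay-as-bid).
Allocation: A 2, B 1, C 2.

A 2, B 1, C 2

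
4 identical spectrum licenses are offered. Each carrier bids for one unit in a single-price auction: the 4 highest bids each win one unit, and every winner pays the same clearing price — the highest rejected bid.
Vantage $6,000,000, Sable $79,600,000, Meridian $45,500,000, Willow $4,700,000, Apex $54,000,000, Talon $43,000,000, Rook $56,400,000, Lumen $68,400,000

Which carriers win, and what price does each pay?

Ordering the bids: 79,600,000 (Sable), 68,400,000 (Lumen), 56,400,000 (Rook), 54,000,000 (Apex), 45,500,000 (Meridian), 43,000,000 (Talon), …
Top 4: Sable, Lumen, Rook, Apex.
Clearing price = highest rejected bid = $45,500,000.

Sable, Lumen, Rook, Apex; each pays $45,500,000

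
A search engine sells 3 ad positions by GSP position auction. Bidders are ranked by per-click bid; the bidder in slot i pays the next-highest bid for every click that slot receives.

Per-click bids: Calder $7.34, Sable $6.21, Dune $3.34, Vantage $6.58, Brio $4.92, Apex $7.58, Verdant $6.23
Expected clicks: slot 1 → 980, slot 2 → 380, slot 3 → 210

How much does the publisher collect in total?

Sorting advertisers: $7.58 (Apex) > $7.34 (Calder) > $6.58 (Vantage) > $6.23 (Verdant) > …
Slot 1: Apex pays $7.34 × 980 = $7193.20
Slot 2: Calder pays $6.58 × 380 = $2500.40
Slot 3: Vantage pays $6.23 × 210 = $1308.30
Total = $11001.90

Total revenue: $11001.90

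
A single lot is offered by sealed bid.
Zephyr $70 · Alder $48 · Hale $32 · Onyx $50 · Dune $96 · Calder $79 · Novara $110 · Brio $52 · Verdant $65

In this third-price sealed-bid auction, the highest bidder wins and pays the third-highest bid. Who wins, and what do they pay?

Novara pays $79

Sorting bids: 110 (Novara) > 96 (Dune) > 79 (Calder) > 70 (Zephyr) > 65 (Verdant) > 52 (Brio) > …
Novara is highest; pays the third-highest bid, $79.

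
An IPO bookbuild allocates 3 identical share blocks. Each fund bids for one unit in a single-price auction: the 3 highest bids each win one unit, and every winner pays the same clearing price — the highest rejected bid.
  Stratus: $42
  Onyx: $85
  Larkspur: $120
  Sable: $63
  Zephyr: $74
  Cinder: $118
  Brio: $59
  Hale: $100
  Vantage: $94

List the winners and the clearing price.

Larkspur, Cinder, Hale; each pays $94

Sorting: 120 (Larkspur), 118 (Cinder), 100 (Hale), 94 (Vantage), 85 (Onyx), …
The 3 highest are Larkspur, Cinder, Hale.
Clearing price = highest rejected bid = $94.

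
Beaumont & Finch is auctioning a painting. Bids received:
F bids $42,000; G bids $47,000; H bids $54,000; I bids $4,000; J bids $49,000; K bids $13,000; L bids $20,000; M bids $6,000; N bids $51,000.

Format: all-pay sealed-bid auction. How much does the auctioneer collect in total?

Total revenue: $286,000

Sorting bids: 54,000 (H) > 51,000 (N) > 49,000 (J) > 47,000 (G) > 42,000 (F) > 20,000 (L) > …
H wins with the top bid; all bids are sunk regardless.
Every bidder forfeits their bid regardless of winning.
Revenue = 42,000 + 47,000 + 54,000 + 4,000 + 49,000 + 13,000 + 20,000 + 6,000 + 51,000 = $286,000.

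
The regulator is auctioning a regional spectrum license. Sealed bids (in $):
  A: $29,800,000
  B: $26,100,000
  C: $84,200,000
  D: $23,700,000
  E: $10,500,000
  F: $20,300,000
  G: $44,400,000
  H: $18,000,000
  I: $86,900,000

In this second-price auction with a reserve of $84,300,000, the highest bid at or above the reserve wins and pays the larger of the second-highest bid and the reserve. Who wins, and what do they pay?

I pays $84,300,000

Second-price auction with a reserve of $84,300,000: the highest bid at or above the reserve wins and pays the larger of the second-highest bid and the reserve.
Bids in order: 86,900,000 (I) > 84,200,000 (C) > 44,400,000 (G) > 29,800,000 (A) > 26,100,000 (B) > 23,700,000 (D) > …
I has the top bid at or above the reserve ($86,900,000).
Second-highest bid $84,200,000 is below the reserve $84,300,000, so the reserve binds → payment $84,300,000.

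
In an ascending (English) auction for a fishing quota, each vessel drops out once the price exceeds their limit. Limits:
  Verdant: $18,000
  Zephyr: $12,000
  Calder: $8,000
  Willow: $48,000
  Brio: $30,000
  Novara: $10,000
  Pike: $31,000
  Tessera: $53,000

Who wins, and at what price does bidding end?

Tessera wins at $48,000

Open ascending-bid auction: the price rises until one bidder remains; the winner pays the price at which the last rival dropped out.
Limits in order: 53,000 (Tessera) > 48,000 (Willow) > 31,000 (Pike) > 30,000 (Brio) > 18,000 (Verdant) > 12,000 (Zephyr) > …
Willow is the last rival to drop out, at $48,000; Tessera remains and wins at that price.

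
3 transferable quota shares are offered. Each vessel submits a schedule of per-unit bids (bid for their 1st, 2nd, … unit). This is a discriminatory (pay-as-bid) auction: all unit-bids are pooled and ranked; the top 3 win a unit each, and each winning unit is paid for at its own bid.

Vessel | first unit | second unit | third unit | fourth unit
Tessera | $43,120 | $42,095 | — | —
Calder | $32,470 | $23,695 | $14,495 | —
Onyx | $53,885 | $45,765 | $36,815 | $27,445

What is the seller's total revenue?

Total revenue: $142,770

Merging the schedules and taking the best 3: 53,885 (Onyx-1), 45,765 (Onyx-2), 43,120 (Tessera-1)
Next rejected bid: $42,095 (not a price — pay-as-bid).
Each winning unit pays its own bid.
Revenue = 53,885 + 45,765 + 43,120 = $142,770.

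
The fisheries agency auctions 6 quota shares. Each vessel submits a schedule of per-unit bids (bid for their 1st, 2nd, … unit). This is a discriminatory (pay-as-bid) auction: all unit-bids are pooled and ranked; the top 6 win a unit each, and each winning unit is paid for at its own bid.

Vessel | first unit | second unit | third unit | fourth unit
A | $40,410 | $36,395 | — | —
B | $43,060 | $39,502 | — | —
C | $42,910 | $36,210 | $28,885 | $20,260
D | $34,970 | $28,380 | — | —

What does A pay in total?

A pays $76,805

All unit-bids, highest first — top 6: 43,060 (B-1), 42,910 (C-1), 40,410 (A-1), 39,502 (B-2), 36,395 (A-2), 36,210 (C-2)
Next rejected bid: $34,970 (not a price — pay-as-bid).
A's winning unit-bids: 40,410 + 36,395 = $76,805.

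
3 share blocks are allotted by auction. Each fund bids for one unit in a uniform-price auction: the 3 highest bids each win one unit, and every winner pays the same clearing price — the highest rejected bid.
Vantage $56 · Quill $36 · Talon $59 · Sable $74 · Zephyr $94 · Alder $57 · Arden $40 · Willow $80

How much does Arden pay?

Sorting: 94 (Zephyr), 80 (Willow), 74 (Sable), 59 (Talon), 57 (Alder), …
The 3 highest are Zephyr, Willow, Sable.
Clearing price = highest rejected bid = $59.
Arden does not win → pays $0.

Arden pays $0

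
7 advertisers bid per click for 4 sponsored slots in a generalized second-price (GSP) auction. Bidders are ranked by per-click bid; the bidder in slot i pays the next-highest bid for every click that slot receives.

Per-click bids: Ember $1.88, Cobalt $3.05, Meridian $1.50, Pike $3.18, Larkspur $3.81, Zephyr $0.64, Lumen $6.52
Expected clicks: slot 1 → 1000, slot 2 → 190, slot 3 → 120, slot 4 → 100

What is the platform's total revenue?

Per-click bids in order: $6.52 (Lumen) > $3.81 (Larkspur) > $3.18 (Pike) > $3.05 (Cobalt) > $1.88 (Ember) > …
Slot 1: Lumen pays $3.81 × 1000 = $3810.00
Slot 2: Larkspur pays $3.18 × 190 = $604.20
Slot 3: Pike pays $3.05 × 120 = $366.00
Slot 4: Cobalt pays $1.88 × 100 = $188.00
Total = $4968.20

Total revenue: $4968.20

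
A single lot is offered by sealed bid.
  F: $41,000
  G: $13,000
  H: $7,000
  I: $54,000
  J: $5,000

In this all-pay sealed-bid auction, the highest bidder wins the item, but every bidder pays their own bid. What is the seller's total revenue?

Total revenue: $120,000

Sorting bids: 54,000 (I) > 41,000 (F) > 13,000 (G) > 7,000 (H) > 5,000 (J)
Every bidder forfeits their bid regardless of winning.
Revenue = 41,000 + 13,000 + 7,000 + 54,000 + 5,000 = $120,000.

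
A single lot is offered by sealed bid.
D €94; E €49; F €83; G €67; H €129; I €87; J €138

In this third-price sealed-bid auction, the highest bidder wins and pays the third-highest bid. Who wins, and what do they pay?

Bids in order: 138 (J) > 129 (H) > 94 (D) > 87 (I) > 83 (F) > 67 (G) > …
J is highest; pays the third-highest bid, €94.

J pays €94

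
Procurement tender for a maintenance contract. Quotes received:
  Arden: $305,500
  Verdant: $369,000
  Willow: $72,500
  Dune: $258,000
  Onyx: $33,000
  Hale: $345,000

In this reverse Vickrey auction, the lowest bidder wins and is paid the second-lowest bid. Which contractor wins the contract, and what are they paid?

Reverse Vickrey auction: the lowest bidder wins and is paid the second-lowest bid.
Sorting bids: 33,000 (Onyx) < 72,500 (Willow) < 258,000 (Dune) < 305,500 (Arden) < 345,000 (Hale) < 369,000 (Verdant)
Onyx wins with the lowest bid; price is set by the runner-up at $72,500.

Onyx is paid $72,500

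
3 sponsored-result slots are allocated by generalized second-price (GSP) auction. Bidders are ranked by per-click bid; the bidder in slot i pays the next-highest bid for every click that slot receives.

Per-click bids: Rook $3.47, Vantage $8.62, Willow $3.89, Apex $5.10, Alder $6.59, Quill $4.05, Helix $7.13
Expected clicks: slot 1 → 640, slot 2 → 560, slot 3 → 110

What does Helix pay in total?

Helix pays $3690.40

Ranked by bid: $8.62 (Vantage) > $7.13 (Helix) > $6.59 (Alder) > $5.10 (Apex) > …
Helix holds slot 2 → pays next bid $6.59 × 560 clicks = $3690.40.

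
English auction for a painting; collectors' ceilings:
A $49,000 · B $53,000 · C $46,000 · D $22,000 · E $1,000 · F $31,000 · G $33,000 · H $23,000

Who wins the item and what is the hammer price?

Open ascending-bid auction: the price rises until one bidder remains; the winner pays the price at which the last rival dropped out.
Limits ranked: 53,000 (B) > 49,000 (A) > 46,000 (C) > 33,000 (G) > 31,000 (F) > 23,000 (H) > …
Bidding ends when A exits at $49,000; B takes it.

B wins at $49,000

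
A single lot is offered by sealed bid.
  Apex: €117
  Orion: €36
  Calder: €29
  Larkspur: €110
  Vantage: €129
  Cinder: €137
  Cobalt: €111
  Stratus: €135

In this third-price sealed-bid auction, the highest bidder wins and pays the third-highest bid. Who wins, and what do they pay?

Cinder pays €129

Bids in order: 137 (Cinder) > 135 (Stratus) > 129 (Vantage) > 117 (Apex) > 111 (Cobalt) > 110 (Larkspur) > …
Cinder wins; payment is bid #3 in the ranking = €129.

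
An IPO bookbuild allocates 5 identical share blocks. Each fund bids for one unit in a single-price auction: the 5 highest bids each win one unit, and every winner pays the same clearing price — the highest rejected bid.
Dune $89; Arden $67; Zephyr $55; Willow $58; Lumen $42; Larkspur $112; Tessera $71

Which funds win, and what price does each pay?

Larkspur, Dune, Tessera, Arden, Willow; each pays $55

Sorting: 112 (Larkspur), 89 (Dune), 71 (Tessera), 67 (Arden), 58 (Willow), 55 (Zephyr), 42 (Lumen)
Winners (5 units): Larkspur, Dune, Tessera, Arden, Willow.
Highest unsuccessful bid: $55 → clearing price.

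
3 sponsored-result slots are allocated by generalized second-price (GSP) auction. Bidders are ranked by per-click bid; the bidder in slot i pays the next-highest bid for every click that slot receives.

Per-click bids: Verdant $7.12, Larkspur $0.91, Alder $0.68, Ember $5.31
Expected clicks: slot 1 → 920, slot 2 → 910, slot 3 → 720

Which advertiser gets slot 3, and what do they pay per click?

Larkspur; $0.68 per click

Ranked by bid: $7.12 (Verdant) > $5.31 (Ember) > $0.91 (Larkspur) > $0.68 (Alder)
Slot 3 goes to the third-ranked bidder, Larkspur, who pays the next bid down: $0.68/click.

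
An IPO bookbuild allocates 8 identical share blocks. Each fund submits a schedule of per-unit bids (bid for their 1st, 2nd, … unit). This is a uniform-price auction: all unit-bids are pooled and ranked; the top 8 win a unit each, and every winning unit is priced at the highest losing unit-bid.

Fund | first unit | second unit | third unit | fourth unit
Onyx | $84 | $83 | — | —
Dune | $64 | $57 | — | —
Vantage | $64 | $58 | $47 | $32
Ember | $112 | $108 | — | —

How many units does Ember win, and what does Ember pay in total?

Ember: 2 units, pays $94

All unit-bids, highest first — top 8: 112 (Ember-1), 108 (Ember-2), 84 (Onyx-1), 83 (Onyx-2), 64 (Dune-1), 64 (Vantage-1), 58 (Vantage-2), 57 (Dune-2)
Highest rejected unit-bid = $47.
Ember wins 2 unit(s) at $47 each.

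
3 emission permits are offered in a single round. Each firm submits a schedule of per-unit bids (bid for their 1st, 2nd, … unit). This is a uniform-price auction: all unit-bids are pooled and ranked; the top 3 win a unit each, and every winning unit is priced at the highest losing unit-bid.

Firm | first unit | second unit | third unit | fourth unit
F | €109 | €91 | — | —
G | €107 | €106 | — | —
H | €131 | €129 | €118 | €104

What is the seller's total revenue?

All unit-bids, highest first — top 3: 131 (H-1), 129 (H-2), 118 (H-3)
First bid not allocated: €109.
Allocation: H 3. Every unit priced at €109.
Revenue = 3 × 109 = €327.

Total revenue: €327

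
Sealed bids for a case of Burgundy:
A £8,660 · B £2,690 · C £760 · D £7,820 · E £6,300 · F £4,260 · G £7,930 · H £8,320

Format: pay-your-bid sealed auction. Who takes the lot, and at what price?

A pays £8,660

Bids in order: 8,660 (A) > 8,320 (H) > 7,930 (G) > 7,820 (D) > 6,300 (E) > 4,260 (F) > …
A is highest → pays own bid, £8,660.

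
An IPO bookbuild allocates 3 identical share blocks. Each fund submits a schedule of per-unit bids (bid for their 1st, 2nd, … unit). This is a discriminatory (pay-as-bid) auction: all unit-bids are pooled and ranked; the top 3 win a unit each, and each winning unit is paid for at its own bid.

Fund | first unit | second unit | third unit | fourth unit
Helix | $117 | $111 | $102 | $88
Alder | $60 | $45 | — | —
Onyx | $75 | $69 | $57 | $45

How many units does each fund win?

Helix 3

Pooled unit-bids ranked (top 3): 117 (Helix-1), 111 (Helix-2), 102 (Helix-3)
Next rejected bid: $88 (not a price — pay-as-bid).
Allocation: Helix 3.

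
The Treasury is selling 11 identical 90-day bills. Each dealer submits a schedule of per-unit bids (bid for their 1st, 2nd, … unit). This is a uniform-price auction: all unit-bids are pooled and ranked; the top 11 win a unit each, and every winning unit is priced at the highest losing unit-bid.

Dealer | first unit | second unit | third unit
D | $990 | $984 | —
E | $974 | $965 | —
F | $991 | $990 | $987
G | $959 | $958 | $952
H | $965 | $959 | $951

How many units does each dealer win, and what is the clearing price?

D 2, E 2, F 3, G 2, H 2; clearing price $952

Merging the schedules and taking the best 11: 991 (F-1), 990 (D-1), 990 (F-2), 987 (F-3), 984 (D-2), 974 (E-1), 965 (E-2), 965 (H-1), 959 (G-1), 959 (H-2), 958 (G-2)
First bid not allocated: $952.
Allocation: D 2, E 2, F 3, G 2, H 2.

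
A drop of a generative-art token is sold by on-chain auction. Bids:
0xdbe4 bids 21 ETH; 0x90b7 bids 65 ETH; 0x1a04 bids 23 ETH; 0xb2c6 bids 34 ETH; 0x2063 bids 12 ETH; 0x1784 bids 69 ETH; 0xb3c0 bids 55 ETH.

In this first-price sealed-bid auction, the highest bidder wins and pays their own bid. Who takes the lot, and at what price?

Sorting bids: 69 (0x1784) > 65 (0x90b7) > 55 (0xb3c0) > 34 (0xb2c6) > 23 (0x1a04) > 21 (0xdbe4) > …
0x1784 is highest → pays own bid, 69 ETH.

0x1784 pays 69 ETH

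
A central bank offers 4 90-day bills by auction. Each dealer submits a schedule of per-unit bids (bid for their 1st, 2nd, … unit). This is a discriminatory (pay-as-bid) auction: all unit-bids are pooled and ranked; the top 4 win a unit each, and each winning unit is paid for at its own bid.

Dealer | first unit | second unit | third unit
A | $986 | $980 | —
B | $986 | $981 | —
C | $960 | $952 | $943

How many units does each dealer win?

A 2, B 2

Pooled unit-bids ranked (top 4): 986 (A-1), 986 (B-1), 981 (B-2), 980 (A-2)
Next rejected bid: $960 (not a price — pay-as-bid).
Allocation: A 2, B 2.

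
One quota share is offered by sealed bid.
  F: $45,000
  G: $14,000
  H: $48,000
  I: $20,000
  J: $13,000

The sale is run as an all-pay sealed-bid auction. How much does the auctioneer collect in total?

Bids in order: 48,000 (H) > 45,000 (F) > 20,000 (I) > 14,000 (G) > 13,000 (J)
H wins with the top bid; all bids are sunk regardless.
Every bidder forfeits their bid regardless of winning.
Revenue = 45,000 + 14,000 + 48,000 + 20,000 + 13,000 = $140,000.

Total revenue: $140,000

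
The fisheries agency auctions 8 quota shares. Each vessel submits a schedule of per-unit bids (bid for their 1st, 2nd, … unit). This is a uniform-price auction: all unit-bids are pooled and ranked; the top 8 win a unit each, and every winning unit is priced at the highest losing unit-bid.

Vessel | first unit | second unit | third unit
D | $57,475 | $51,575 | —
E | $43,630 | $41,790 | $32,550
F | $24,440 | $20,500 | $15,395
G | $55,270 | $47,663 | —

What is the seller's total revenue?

All unit-bids, highest first — top 8: 57,475 (D-1), 55,270 (G-1), 51,575 (D-2), 47,663 (G-2), 43,630 (E-1), 41,790 (E-2), 32,550 (E-3), 24,440 (F-1)
Highest rejected unit-bid = $20,500.
Allocation: D 2, E 3, F 1, G 2. Every unit priced at $20,500.
Revenue = 8 × 20,500 = $164,000.

Total revenue: $164,000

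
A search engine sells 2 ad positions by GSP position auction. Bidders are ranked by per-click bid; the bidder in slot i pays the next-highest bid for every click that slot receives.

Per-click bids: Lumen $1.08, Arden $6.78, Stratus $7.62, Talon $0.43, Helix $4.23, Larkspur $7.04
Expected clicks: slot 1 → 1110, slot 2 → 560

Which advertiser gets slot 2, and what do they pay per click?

Larkspur; $6.78 per click

Per-click bids in order: $7.62 (Stratus) > $7.04 (Larkspur) > $6.78 (Arden) > …
Slot 2 goes to the second-ranked bidder, Larkspur, who pays the next bid down: $6.78/click.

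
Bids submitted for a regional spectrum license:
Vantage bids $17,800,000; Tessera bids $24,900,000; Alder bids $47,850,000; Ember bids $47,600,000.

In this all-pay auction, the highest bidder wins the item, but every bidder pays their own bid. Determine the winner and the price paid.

Alder pays $47,850,000

All-pay auction: the highest bidder wins the item, but every bidder pays their own bid.
Bids ranked: 47,850,000 (Alder) > 47,600,000 (Ember) > 24,900,000 (Tessera) > 17,800,000 (Vantage)
Alder wins with the top bid; all bids are sunk regardless.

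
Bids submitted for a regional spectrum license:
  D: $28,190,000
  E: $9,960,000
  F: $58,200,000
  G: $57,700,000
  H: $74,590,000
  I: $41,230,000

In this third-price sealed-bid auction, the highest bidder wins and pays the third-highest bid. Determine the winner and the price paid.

Sorting bids: 74,590,000 (H) > 58,200,000 (F) > 57,700,000 (G) > 41,230,000 (I) > 28,190,000 (D) > 9,960,000 (E)
H wins; payment is bid #3 in the ranking = $57,700,000.

H pays $57,700,000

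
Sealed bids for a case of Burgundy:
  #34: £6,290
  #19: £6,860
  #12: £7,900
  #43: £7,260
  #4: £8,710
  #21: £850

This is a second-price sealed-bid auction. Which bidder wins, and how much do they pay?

Rule: the highest bidder wins and pays the second-highest bid.
Sorting bids: 8,710 (#4) > 7,900 (#12) > 7,260 (#43) > 6,860 (#19) > 6,290 (#34) > 850 (#21)
#4 wins with the highest bid; price is set by the runner-up at £7,900.

#4 pays £7,900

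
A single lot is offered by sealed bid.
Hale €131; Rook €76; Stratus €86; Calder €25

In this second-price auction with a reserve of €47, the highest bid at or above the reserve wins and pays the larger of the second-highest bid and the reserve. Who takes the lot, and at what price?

Second-price auction with a reserve of €47: the highest bid at or above the reserve wins and pays the larger of the second-highest bid and the reserve.
Bids ranked: 131 (Hale) > 86 (Stratus) > 76 (Rook) > 25 (Calder)
Hale has the top bid at or above the reserve (€131).
max(second-highest €86, reserve €47) = €86; the reserve does not bind.

Hale pays €86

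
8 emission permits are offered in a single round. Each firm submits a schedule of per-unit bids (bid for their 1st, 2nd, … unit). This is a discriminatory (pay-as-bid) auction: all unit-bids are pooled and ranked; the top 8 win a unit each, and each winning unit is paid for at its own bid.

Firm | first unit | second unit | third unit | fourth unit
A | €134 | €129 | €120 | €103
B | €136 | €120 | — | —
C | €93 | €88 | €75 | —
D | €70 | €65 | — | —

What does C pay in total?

C pays €181

All unit-bids, highest first — top 8: 136 (B-1), 134 (A-1), 129 (A-2), 120 (A-3), 120 (B-2), 103 (A-4), 93 (C-1), 88 (C-2)
Next rejected bid: €75 (not a price — pay-as-bid).
C's winning unit-bids: 93 + 88 = €181.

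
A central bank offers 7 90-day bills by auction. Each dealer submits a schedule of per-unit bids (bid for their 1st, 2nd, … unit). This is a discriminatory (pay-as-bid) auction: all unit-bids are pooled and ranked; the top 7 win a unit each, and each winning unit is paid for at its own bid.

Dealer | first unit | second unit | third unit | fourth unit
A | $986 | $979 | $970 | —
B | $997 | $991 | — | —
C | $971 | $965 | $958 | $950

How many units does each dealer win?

Merging the schedules and taking the best 7: 997 (B-1), 991 (B-2), 986 (A-1), 979 (A-2), 971 (C-1), 970 (A-3), 965 (C-2)
Next rejected bid: $958 (not a price — pay-as-bid).
Allocation: A 3, B 2, C 2.

A 3, B 2, C 2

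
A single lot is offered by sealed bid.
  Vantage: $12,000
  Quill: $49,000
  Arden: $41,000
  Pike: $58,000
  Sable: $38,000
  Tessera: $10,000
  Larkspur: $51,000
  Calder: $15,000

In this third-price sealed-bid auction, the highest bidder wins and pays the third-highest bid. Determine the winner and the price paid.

Bids in order: 58,000 (Pike) > 51,000 (Larkspur) > 49,000 (Quill) > 41,000 (Arden) > 38,000 (Sable) > 15,000 (Calder) > …
Pike is highest; pays the third-highest bid, $49,000.

Pike pays $49,000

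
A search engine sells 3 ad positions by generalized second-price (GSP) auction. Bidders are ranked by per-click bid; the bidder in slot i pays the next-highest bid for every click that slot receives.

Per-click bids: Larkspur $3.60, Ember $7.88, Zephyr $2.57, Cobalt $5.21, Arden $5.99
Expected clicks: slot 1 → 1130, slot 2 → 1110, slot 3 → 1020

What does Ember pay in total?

Ember pays $6768.70

Per-click bids in order: $7.88 (Ember) > $5.99 (Arden) > $5.21 (Cobalt) > $3.60 (Larkspur) > …
Ember holds slot 1 → pays next bid $5.99 × 1130 clicks = $6768.70.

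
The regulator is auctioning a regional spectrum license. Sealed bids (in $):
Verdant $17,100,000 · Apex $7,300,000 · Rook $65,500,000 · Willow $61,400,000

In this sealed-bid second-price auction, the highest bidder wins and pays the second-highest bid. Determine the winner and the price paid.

Sealed-bid second-price auction: the highest bidder wins and pays the second-highest bid.
Bids in order: 65,500,000 (Rook) > 61,400,000 (Willow) > 17,100,000 (Verdant) > 7,300,000 (Apex)
Second-price: Rook pays Willow's bid of $61,400,000.

Rook pays $61,400,000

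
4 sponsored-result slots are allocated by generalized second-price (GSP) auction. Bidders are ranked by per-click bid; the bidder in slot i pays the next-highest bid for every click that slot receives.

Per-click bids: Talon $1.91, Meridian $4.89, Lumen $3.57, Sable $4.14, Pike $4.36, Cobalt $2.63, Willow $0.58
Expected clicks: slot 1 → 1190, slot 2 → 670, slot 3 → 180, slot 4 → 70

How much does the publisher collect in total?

Total revenue: $8788.90

Sorting advertisers: $4.89 (Meridian) > $4.36 (Pike) > $4.14 (Sable) > $3.57 (Lumen) > $2.63 (Cobalt) > …
Slot 1: Meridian pays $4.36 × 1190 = $5188.40
Slot 2: Pike pays $4.14 × 670 = $2773.80
Slot 3: Sable pays $3.57 × 180 = $642.60
Slot 4: Lumen pays $2.63 × 70 = $184.10
Total = $8788.90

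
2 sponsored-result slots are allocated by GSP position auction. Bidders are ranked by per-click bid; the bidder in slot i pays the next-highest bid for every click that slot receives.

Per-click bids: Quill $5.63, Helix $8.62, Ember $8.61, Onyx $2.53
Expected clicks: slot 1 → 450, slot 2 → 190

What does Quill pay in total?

Quill pays $0.00

Per-click bids in order: $8.62 (Helix) > $8.61 (Ember) > $5.63 (Quill) > …
Quill ranks below slot 2 → no slot, pays nothing.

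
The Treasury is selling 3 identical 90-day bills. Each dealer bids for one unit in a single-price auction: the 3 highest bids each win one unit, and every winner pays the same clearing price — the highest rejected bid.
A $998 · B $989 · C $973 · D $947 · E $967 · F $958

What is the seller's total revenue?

Total revenue: $2,901

Ordering the bids: 998 (A), 989 (B), 973 (C), 967 (E), 958 (F), …
Winners (3 units): A, B, C.
Clearing price = highest rejected bid = $967.
Total revenue = 3 × $967 = $2,901.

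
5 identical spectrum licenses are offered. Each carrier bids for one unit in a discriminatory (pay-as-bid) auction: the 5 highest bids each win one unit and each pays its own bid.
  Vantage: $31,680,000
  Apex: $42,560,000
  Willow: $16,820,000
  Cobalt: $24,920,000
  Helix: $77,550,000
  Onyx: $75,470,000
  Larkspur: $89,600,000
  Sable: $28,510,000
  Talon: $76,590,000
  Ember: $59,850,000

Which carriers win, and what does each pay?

Larkspur $89,600,000, Helix $77,550,000, Talon $76,590,000, Onyx $75,470,000, Ember $59,850,000

Sorting: 89,600,000 (Larkspur), 77,550,000 (Helix), 76,590,000 (Talon), 75,470,000 (Onyx), 59,850,000 (Ember), 42,560,000 (Apex), 31,680,000 (Vantage), …
Winners (5 units): Larkspur, Helix, Talon, Onyx, Ember.
Each winner pays its own bid: Larkspur $89,600,000, Helix $77,550,000, Talon $76,590,000, Onyx $75,470,000, Ember $59,850,000.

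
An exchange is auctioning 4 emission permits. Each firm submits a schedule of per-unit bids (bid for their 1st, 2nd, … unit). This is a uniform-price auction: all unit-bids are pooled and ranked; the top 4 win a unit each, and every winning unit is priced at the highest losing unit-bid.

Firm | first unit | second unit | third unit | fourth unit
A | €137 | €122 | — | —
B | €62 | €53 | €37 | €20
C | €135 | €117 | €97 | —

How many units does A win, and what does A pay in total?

Merging the schedules and taking the best 4: 137 (A-1), 135 (C-1), 122 (A-2), 117 (C-2)
First bid not allocated: €97.
A wins 2 unit(s) at €97 each.

A: 2 units, pays €194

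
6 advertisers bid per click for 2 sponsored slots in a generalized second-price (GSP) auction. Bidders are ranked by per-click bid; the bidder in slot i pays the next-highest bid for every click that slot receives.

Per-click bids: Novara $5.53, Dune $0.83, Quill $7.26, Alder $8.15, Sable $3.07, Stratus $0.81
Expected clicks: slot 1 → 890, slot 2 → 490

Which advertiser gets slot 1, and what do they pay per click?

Sorting advertisers: $8.15 (Alder) > $7.26 (Quill) > $5.53 (Novara) > …
Slot 1 goes to the first-ranked bidder, Alder, who pays the next bid down: $7.26/click.

Alder; $7.26 per click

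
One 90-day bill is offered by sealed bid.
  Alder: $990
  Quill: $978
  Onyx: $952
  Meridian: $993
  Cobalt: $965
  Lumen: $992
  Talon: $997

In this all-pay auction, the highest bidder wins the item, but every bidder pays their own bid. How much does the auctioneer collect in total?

Total revenue: $6,867

Rule: the highest bidder wins the item, but every bidder pays their own bid.
Bids ranked: 997 (Talon) > 993 (Meridian) > 992 (Lumen) > 990 (Alder) > 978 (Quill) > 965 (Cobalt) > …
Talon wins with the top bid; all bids are sunk regardless.
Every bidder forfeits their bid regardless of winning.
Revenue = 990 + 978 + 952 + 993 + 965 + 992 + 997 = $6,867.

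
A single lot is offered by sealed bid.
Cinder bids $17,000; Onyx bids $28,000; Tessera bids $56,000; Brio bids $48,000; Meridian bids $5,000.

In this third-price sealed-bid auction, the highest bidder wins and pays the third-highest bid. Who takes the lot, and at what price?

Sorting bids: 56,000 (Tessera) > 48,000 (Brio) > 28,000 (Onyx) > 17,000 (Cinder) > 5,000 (Meridian)
Tessera is highest; pays the third-highest bid, $28,000.

Tessera pays $28,000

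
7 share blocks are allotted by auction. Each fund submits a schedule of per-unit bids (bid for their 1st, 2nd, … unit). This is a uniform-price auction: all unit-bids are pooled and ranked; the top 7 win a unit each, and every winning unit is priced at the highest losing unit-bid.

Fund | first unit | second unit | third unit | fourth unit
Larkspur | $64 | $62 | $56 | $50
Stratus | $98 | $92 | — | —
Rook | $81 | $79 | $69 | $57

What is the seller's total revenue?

Total revenue: $399

Merging the schedules and taking the best 7: 98 (Stratus-1), 92 (Stratus-2), 81 (Rook-1), 79 (Rook-2), 69 (Rook-3), 64 (Larkspur-1), 62 (Larkspur-2)
First bid not allocated: $57.
Allocation: Larkspur 2, Rook 3, Stratus 2. Every unit priced at $57.
Revenue = 7 × 57 = $399.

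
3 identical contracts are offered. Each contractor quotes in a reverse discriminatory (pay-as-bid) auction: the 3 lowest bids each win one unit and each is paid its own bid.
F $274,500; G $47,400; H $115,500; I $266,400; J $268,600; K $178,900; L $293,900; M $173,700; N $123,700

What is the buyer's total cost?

Total cost: $286,600

Sorting: 47,400 (G), 115,500 (H), 123,700 (N), 173,700 (M), 178,900 (K), …
Winners (3 units): G, H, N.
Total cost = 47,400 + 115,500 + 123,700 = $286,600.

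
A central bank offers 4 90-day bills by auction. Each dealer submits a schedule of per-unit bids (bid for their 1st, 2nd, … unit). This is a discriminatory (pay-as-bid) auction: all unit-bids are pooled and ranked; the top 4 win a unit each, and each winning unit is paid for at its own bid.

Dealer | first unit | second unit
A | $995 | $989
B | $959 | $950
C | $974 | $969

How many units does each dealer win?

A 2, C 2

Pooled unit-bids ranked (top 4): 995 (A-1), 989 (A-2), 974 (C-1), 969 (C-2)
Next rejected bid: $959 (not a price — pay-as-bid).
Allocation: A 2, C 2.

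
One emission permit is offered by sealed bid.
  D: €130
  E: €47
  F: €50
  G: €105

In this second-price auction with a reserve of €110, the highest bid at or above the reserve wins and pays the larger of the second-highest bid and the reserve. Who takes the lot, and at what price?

D pays €110

Second-price auction with a reserve of €110: the highest bid at or above the reserve wins and pays the larger of the second-highest bid and the reserve.
Bids in order: 130 (D) > 105 (G) > 50 (F) > 47 (E)
D has the top bid at or above the reserve (€130).
max(second-highest €105, reserve €110) = €110.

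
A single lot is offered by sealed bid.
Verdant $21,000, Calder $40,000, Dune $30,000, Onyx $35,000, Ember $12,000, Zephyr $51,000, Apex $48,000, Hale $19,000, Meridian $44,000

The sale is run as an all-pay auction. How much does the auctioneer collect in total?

Rule: the highest bidder wins the item, but every bidder pays their own bid.
Bids in order: 51,000 (Zephyr) > 48,000 (Apex) > 44,000 (Meridian) > 40,000 (Calder) > 35,000 (Onyx) > 30,000 (Dune) > …
Every bidder forfeits their bid regardless of winning.
Revenue = 21,000 + 40,000 + 30,000 + 35,000 + 12,000 + 51,000 + 48,000 + 19,000 + 44,000 = $300,000.

Total revenue: $300,000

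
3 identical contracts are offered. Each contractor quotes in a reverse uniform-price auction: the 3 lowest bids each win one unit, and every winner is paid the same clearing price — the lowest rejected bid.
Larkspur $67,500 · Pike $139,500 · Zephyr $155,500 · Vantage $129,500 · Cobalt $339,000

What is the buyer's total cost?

Total cost: $466,500

Sorting: 67,500 (Larkspur), 129,500 (Vantage), 139,500 (Pike), 155,500 (Zephyr), 339,000 (Cobalt)
Winners (3 units): Larkspur, Vantage, Pike.
Lowest unsuccessful bid: $155,500 → clearing price.
Total cost = 3 × $155,500 = $466,500.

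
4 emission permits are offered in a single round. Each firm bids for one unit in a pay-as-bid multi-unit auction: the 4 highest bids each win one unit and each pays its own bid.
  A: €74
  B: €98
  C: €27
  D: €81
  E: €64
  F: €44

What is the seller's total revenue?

Total revenue: €317

Bids ranked high→low: 98 (B), 81 (D), 74 (A), 64 (E), 44 (F), 27 (C)
Top 4: B, D, A, E.
Total revenue = 98 + 81 + 74 + 64 = €317.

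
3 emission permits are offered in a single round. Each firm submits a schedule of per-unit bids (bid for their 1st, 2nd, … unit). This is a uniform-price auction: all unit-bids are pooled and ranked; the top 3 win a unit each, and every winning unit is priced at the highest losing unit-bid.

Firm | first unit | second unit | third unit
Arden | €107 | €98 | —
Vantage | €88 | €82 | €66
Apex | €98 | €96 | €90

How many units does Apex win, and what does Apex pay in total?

All unit-bids, highest first — top 3: 107 (Arden-1), 98 (Arden-2), 98 (Apex-1)
Highest rejected unit-bid = €96.
Apex wins 1 unit(s) at €96 each.

Apex: 1 unit, pays €96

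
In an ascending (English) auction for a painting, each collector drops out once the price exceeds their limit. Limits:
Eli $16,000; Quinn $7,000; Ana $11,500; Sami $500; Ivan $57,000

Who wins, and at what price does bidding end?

Ivan wins at $16,000

Limits ranked: 57,000 (Ivan) > 16,000 (Eli) > 11,500 (Ana) > 7,000 (Quinn) > 500 (Sami)
Once the price passes $16,000, only Ivan is left; the hammer falls at Eli's limit of $16,000.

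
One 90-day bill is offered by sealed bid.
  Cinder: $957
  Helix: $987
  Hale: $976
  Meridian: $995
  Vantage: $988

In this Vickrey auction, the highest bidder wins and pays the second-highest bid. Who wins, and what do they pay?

Bids in order: 995 (Meridian) > 988 (Vantage) > 987 (Helix) > 976 (Hale) > 957 (Cinder)
Second-price: Meridian pays Vantage's bid of $988.

Meridian pays $988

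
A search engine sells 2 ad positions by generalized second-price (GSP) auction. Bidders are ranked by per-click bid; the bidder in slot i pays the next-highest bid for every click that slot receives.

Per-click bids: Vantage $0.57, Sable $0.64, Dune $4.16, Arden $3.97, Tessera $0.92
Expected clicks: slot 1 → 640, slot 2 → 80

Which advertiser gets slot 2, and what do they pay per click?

Ranked by bid: $4.16 (Dune) > $3.97 (Arden) > $0.92 (Tessera) > …
Slot 2 goes to the second-ranked bidder, Arden, who pays the next bid down: $0.92/click.

Arden; $0.92 per click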